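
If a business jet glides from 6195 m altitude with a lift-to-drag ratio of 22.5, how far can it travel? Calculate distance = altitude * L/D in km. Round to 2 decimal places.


Step 1: Glide distance = altitude * L/D = 6195 * 22.5 = 139387.5 m
Step 2: Convert to km: 139387.5 / 1000 = 139.39 km

139.39


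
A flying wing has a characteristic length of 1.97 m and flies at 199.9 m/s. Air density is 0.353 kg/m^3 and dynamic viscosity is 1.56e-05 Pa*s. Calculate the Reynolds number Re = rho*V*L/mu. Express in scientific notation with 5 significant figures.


Step 1: Numerator = rho * V * L = 0.353 * 199.9 * 1.97 = 139.012459
Step 2: Re = 139.012459 / 1.56e-05
Step 3: Re = 8.9111e+06

8.9111e+06


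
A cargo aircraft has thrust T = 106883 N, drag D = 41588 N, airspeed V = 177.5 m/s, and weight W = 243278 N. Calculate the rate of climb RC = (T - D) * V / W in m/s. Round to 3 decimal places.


Step 1: Excess thrust = T - D = 106883 - 41588 = 65295 N
Step 2: Excess power = 65295 * 177.5 = 11589862.5 W
Step 3: RC = 11589862.5 / 243278 = 47.640 m/s

47.640


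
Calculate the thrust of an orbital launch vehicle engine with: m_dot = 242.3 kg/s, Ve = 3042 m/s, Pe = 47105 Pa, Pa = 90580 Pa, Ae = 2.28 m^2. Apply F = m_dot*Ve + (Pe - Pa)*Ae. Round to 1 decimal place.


Step 1: Momentum thrust = m_dot * Ve = 242.3 * 3042 = 737076.6 N
Step 2: Pressure thrust = (Pe - Pa) * Ae = (47105 - 90580) * 2.28 = -99123.00 N
Step 3: Total thrust F = 737076.6 + -99123.00 = 637953.6 N

637953.6


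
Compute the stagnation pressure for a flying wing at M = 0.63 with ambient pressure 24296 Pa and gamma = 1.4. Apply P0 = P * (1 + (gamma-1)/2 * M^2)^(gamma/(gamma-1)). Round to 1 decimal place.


Step 1: (gamma-1)/2 * M^2 = 0.2 * 0.3969 = 0.07938
Step 2: 1 + 0.07938 = 1.07938
Step 3: Exponent gamma/(gamma-1) = 3.5
Step 4: P0 = 24296 * 1.07938^3.5 = 31742.8 Pa

31742.8


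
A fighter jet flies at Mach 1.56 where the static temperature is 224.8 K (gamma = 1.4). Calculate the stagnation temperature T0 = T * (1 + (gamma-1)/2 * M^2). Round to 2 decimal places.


Step 1: (gamma-1)/2 = 0.2
Step 2: M^2 = 2.4336
Step 3: 1 + 0.2 * 2.4336 = 1.48672
Step 4: T0 = 224.8 * 1.48672 = 334.21 K

334.21


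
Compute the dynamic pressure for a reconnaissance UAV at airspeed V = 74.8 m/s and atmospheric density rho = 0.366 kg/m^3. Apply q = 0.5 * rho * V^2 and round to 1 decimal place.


Step 1: V^2 = 74.8^2 = 5595.04
Step 2: q = 0.5 * 0.366 * 5595.04
Step 3: q = 1023.9 Pa

1023.9


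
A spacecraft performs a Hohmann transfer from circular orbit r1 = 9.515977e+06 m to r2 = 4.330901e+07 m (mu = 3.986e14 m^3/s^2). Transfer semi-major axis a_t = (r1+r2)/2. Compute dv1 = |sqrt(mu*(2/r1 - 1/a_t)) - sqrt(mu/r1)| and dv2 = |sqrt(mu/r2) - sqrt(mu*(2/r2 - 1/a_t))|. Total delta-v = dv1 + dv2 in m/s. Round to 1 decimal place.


Step 1: Transfer semi-major axis a_t = (9.515977e+06 + 4.330901e+07) / 2 = 2.641249e+07 m
Step 2: v1 (circular at r1) = sqrt(mu/r1) = 6472.05 m/s
Step 3: v_t1 = sqrt(mu*(2/r1 - 1/a_t)) = 8287.55 m/s
Step 4: dv1 = |8287.55 - 6472.05| = 1815.5 m/s
Step 5: v2 (circular at r2) = 3033.75 m/s, v_t2 = 1820.96 m/s
Step 6: dv2 = |3033.75 - 1820.96| = 1212.78 m/s
Step 7: Total delta-v = 1815.5 + 1212.78 = 3028.3 m/s

3028.3


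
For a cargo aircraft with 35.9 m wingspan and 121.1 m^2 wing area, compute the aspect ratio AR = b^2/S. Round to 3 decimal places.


Step 1: b^2 = 35.9^2 = 1288.81
Step 2: AR = 1288.81 / 121.1 = 10.643

10.643


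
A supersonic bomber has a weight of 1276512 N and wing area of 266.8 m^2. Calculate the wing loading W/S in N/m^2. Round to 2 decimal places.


Step 1: Wing loading = W / S = 1276512 / 266.8
Step 2: Wing loading = 4784.53 N/m^2

4784.53


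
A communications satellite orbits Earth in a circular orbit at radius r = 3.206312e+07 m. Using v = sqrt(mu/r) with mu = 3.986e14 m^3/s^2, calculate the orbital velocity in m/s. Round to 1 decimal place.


Step 1: mu / r = 3.986e14 / 3.206312e+07 = 12431728.4157
Step 2: v = sqrt(12431728.4157) = 3525.9 m/s

3525.9


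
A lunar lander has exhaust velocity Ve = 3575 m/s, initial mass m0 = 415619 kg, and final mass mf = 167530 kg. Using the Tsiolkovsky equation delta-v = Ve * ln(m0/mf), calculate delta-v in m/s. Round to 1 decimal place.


Step 1: Mass ratio m0/mf = 415619 / 167530 = 2.480863
Step 2: ln(2.480863) = 0.908607
Step 3: delta-v = 3575 * 0.908607 = 3248.3 m/s

3248.3


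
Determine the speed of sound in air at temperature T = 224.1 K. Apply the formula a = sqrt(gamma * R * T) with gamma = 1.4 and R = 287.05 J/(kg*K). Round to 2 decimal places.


Step 1: gamma * R * T = 1.4 * 287.05 * 224.1 = 90059.067
Step 2: a = sqrt(90059.067) = 300.10 m/s

300.10


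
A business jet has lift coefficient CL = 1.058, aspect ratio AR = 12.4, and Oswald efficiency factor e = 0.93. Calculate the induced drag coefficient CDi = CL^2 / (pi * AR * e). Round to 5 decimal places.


Step 1: CL^2 = 1.058^2 = 1.119364
Step 2: pi * AR * e = 3.14159 * 12.4 * 0.93 = 36.228846
Step 3: CDi = 1.119364 / 36.228846 = 0.03090

0.03090


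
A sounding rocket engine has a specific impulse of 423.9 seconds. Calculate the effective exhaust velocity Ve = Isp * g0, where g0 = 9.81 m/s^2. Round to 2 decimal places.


Step 1: Ve = Isp * g0 = 423.9 * 9.81
Step 2: Ve = 4158.46 m/s

4158.46


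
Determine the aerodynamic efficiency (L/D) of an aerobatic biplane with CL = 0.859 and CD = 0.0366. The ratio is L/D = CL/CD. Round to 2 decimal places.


Step 1: L/D = CL / CD = 0.859 / 0.0366
Step 2: L/D = 23.47

23.47


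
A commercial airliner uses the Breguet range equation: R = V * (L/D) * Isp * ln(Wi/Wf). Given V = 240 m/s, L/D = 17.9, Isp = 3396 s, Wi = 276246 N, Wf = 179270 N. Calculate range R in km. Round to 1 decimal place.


Step 1: Coefficient = V * (L/D) * Isp = 240 * 17.9 * 3396 = 14589216.0 m
Step 2: Wi/Wf = 276246 / 179270 = 1.540949
Step 3: ln(1.540949) = 0.432399
Step 4: R = 14589216.0 * 0.432399 = 6308358.4 m = 6308.4 km

6308.4


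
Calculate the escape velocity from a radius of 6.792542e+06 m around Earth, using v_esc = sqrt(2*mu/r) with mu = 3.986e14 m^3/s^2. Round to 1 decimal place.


Step 1: 2*mu/r = 2 * 3.986e14 / 6.792542e+06 = 117364014.8268
Step 2: v_esc = sqrt(117364014.8268) = 10833.5 m/s

10833.5


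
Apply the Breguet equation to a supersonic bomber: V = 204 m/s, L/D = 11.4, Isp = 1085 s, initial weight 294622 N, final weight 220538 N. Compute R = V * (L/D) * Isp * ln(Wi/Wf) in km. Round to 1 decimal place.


Step 1: Coefficient = V * (L/D) * Isp = 204 * 11.4 * 1085 = 2523276.0 m
Step 2: Wi/Wf = 294622 / 220538 = 1.335924
Step 3: ln(1.335924) = 0.289623
Step 4: R = 2523276.0 * 0.289623 = 730799.2 m = 730.8 km

730.8


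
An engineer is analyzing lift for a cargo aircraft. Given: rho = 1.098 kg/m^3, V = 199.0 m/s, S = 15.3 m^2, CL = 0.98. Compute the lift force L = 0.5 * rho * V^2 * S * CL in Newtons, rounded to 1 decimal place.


Step 1: Calculate dynamic pressure q = 0.5 * 1.098 * 199.0^2 = 0.5 * 1.098 * 39601.0 = 21740.949 Pa
Step 2: Multiply by wing area and lift coefficient: L = 21740.949 * 15.3 * 0.98
Step 3: L = 332636.5197 * 0.98 = 325983.8 N

325983.8


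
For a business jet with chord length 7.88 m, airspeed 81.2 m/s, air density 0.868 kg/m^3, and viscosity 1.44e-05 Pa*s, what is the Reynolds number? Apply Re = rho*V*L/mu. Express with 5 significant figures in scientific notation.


Step 1: Numerator = rho * V * L = 0.868 * 81.2 * 7.88 = 555.395008
Step 2: Re = 555.395008 / 1.44e-05
Step 3: Re = 3.8569e+07

3.8569e+07


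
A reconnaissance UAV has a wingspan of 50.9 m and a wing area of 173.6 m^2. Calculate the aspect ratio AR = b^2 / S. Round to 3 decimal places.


Step 1: b^2 = 50.9^2 = 2590.81
Step 2: AR = 2590.81 / 173.6 = 14.924

14.924


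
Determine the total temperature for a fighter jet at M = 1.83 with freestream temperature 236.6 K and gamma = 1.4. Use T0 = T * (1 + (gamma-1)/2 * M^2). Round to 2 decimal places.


Step 1: (gamma-1)/2 = 0.2
Step 2: M^2 = 3.3489
Step 3: 1 + 0.2 * 3.3489 = 1.66978
Step 4: T0 = 236.6 * 1.66978 = 395.07 K

395.07


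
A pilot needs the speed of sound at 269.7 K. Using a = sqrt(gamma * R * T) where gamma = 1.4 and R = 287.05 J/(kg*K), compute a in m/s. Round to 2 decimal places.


Step 1: gamma * R * T = 1.4 * 287.05 * 269.7 = 108384.339
Step 2: a = sqrt(108384.339) = 329.22 m/s

329.22


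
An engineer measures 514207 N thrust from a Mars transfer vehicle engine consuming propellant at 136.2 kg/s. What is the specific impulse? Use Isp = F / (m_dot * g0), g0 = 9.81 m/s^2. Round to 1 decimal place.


Step 1: m_dot * g0 = 136.2 * 9.81 = 1336.12
Step 2: Isp = 514207 / 1336.12 = 384.9 s

384.9


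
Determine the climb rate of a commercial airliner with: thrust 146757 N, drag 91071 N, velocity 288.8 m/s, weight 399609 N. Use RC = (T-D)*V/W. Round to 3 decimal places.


Step 1: Excess thrust = T - D = 146757 - 91071 = 55686 N
Step 2: Excess power = 55686 * 288.8 = 16082116.8 W
Step 3: RC = 16082116.8 / 399609 = 40.245 m/s

40.245


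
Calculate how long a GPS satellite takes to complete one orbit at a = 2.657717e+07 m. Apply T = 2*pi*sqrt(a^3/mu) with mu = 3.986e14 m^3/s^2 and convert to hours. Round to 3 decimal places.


Step 1: a^3 / mu = 1.877268e+22 / 3.986e14 = 4.709653e+07
Step 2: sqrt(4.709653e+07) = 6862.6912 s
Step 3: T = 2*pi * 6862.6912 = 43119.56 s
Step 4: T in hours = 43119.56 / 3600 = 11.978 hours

11.978


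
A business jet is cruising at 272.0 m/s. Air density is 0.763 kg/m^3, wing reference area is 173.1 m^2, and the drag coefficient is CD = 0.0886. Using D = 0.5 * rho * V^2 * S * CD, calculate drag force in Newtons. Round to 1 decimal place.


Step 1: Dynamic pressure q = 0.5 * 0.763 * 272.0^2 = 28224.896 Pa
Step 2: Drag D = q * S * CD = 28224.896 * 173.1 * 0.0886
Step 3: D = 432875.6 N

432875.6


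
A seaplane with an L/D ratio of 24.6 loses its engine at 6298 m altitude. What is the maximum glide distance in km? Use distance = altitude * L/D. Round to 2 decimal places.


Step 1: Glide distance = altitude * L/D = 6298 * 24.6 = 154930.8 m
Step 2: Convert to km: 154930.8 / 1000 = 154.93 km

154.93


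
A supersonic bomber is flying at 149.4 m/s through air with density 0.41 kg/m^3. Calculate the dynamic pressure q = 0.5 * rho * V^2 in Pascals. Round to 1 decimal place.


Step 1: V^2 = 149.4^2 = 22320.36
Step 2: q = 0.5 * 0.41 * 22320.36
Step 3: q = 4575.7 Pa

4575.7


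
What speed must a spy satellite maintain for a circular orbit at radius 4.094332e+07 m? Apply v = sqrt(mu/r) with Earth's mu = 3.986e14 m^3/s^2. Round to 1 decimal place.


Step 1: mu / r = 3.986e14 / 4.094332e+07 = 9735409.83
Step 2: v = sqrt(9735409.83) = 3120.2 m/s

3120.2


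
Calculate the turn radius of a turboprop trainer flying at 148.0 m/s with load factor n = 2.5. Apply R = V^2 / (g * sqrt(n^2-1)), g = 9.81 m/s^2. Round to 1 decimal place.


Step 1: V^2 = 148.0^2 = 21904.0
Step 2: n^2 - 1 = 2.5^2 - 1 = 5.25
Step 3: sqrt(5.25) = 2.291288
Step 4: R = 21904.0 / (9.81 * 2.291288) = 974.5 m

974.5


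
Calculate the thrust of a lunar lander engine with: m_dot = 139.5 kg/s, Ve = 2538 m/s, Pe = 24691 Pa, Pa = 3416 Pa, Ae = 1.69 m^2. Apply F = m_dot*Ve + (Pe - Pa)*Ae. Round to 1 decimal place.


Step 1: Momentum thrust = m_dot * Ve = 139.5 * 2538 = 354051.0 N
Step 2: Pressure thrust = (Pe - Pa) * Ae = (24691 - 3416) * 1.69 = 35954.75 N
Step 3: Total thrust F = 354051.0 + 35954.75 = 390005.8 N

390005.8


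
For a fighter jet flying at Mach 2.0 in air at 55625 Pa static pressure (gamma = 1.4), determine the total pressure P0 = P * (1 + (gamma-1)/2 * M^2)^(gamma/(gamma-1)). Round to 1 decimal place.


Step 1: (gamma-1)/2 * M^2 = 0.2 * 4.0 = 0.8
Step 2: 1 + 0.8 = 1.8
Step 3: Exponent gamma/(gamma-1) = 3.5
Step 4: P0 = 55625 * 1.8^3.5 = 435235.0 Pa

435235.0


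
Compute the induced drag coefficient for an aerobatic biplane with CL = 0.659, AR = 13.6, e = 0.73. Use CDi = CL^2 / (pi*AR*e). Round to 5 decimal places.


Step 1: CL^2 = 0.659^2 = 0.434281
Step 2: pi * AR * e = 3.14159 * 13.6 * 0.73 = 31.189732
Step 3: CDi = 0.434281 / 31.189732 = 0.01392

0.01392


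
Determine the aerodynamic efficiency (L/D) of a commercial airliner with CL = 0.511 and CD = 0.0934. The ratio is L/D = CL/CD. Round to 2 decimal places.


Step 1: L/D = CL / CD = 0.511 / 0.0934
Step 2: L/D = 5.47

5.47


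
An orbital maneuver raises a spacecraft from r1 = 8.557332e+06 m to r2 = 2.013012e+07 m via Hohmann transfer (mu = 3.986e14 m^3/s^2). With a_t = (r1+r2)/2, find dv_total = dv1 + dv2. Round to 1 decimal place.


Step 1: Transfer semi-major axis a_t = (8.557332e+06 + 2.013012e+07) / 2 = 1.434373e+07 m
Step 2: v1 (circular at r1) = sqrt(mu/r1) = 6824.95 m/s
Step 3: v_t1 = sqrt(mu*(2/r1 - 1/a_t)) = 8085.22 m/s
Step 4: dv1 = |8085.22 - 6824.95| = 1260.27 m/s
Step 5: v2 (circular at r2) = 4449.85 m/s, v_t2 = 3437.03 m/s
Step 6: dv2 = |4449.85 - 3437.03| = 1012.82 m/s
Step 7: Total delta-v = 1260.27 + 1012.82 = 2273.1 m/s

2273.1


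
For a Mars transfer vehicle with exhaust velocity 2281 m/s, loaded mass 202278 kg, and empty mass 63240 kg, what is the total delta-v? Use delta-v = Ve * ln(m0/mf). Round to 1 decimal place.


Step 1: Mass ratio m0/mf = 202278 / 63240 = 3.198577
Step 2: ln(3.198577) = 1.162706
Step 3: delta-v = 2281 * 1.162706 = 2652.1 m/s

2652.1


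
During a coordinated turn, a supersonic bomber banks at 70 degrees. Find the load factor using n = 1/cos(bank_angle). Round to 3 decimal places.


Step 1: Convert 70 degrees to radians = 1.22173
Step 2: cos(70 deg) = 0.34202
Step 3: n = 1 / 0.34202 = 2.924

2.924


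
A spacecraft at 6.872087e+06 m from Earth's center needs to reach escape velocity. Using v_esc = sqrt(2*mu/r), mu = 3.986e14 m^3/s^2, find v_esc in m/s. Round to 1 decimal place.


Step 1: 2*mu/r = 2 * 3.986e14 / 6.872087e+06 = 116005516.2282
Step 2: v_esc = sqrt(116005516.2282) = 10770.6 m/s

10770.6


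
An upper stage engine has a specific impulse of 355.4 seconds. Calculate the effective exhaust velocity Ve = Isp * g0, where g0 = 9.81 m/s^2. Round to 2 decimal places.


Step 1: Ve = Isp * g0 = 355.4 * 9.81
Step 2: Ve = 3486.47 m/s

3486.47


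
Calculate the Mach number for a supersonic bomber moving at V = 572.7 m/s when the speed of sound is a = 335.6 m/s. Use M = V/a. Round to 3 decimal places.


Step 1: M = V / a = 572.7 / 335.6
Step 2: M = 1.706

1.706


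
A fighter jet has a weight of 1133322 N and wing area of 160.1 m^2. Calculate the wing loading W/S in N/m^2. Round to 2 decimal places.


Step 1: Wing loading = W / S = 1133322 / 160.1
Step 2: Wing loading = 7078.84 N/m^2

7078.84


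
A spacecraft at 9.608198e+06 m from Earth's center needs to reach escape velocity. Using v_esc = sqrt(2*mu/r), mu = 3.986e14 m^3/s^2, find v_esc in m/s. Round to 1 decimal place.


Step 1: 2*mu/r = 2 * 3.986e14 / 9.608198e+06 = 82970813.0494
Step 2: v_esc = sqrt(82970813.0494) = 9108.8 m/s

9108.8


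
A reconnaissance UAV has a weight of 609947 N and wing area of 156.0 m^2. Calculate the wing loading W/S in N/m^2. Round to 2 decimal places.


Step 1: Wing loading = W / S = 609947 / 156.0
Step 2: Wing loading = 3909.92 N/m^2

3909.92


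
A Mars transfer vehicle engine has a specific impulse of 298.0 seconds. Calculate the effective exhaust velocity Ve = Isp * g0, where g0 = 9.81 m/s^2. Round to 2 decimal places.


Step 1: Ve = Isp * g0 = 298.0 * 9.81
Step 2: Ve = 2923.38 m/s

2923.38


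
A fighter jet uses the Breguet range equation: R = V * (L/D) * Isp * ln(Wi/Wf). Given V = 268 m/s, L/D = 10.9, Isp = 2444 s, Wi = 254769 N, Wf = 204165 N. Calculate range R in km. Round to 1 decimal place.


Step 1: Coefficient = V * (L/D) * Isp = 268 * 10.9 * 2444 = 7139412.8 m
Step 2: Wi/Wf = 254769 / 204165 = 1.247858
Step 3: ln(1.247858) = 0.221429
Step 4: R = 7139412.8 * 0.221429 = 1580871.3 m = 1580.9 km

1580.9


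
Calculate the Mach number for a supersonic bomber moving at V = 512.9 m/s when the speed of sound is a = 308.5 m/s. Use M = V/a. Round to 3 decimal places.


Step 1: M = V / a = 512.9 / 308.5
Step 2: M = 1.663

1.663


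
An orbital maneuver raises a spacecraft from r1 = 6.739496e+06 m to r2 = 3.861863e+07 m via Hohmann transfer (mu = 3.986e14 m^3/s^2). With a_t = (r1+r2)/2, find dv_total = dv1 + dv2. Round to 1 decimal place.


Step 1: Transfer semi-major axis a_t = (6.739496e+06 + 3.861863e+07) / 2 = 2.267906e+07 m
Step 2: v1 (circular at r1) = sqrt(mu/r1) = 7690.51 m/s
Step 3: v_t1 = sqrt(mu*(2/r1 - 1/a_t)) = 10035.54 m/s
Step 4: dv1 = |10035.54 - 7690.51| = 2345.04 m/s
Step 5: v2 (circular at r2) = 3212.7 m/s, v_t2 = 1751.34 m/s
Step 6: dv2 = |3212.7 - 1751.34| = 1461.36 m/s
Step 7: Total delta-v = 2345.04 + 1461.36 = 3806.4 m/s

3806.4


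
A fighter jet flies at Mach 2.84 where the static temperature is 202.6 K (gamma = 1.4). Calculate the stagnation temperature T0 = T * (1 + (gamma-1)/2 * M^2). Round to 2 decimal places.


Step 1: (gamma-1)/2 = 0.2
Step 2: M^2 = 8.0656
Step 3: 1 + 0.2 * 8.0656 = 2.61312
Step 4: T0 = 202.6 * 2.61312 = 529.42 K

529.42


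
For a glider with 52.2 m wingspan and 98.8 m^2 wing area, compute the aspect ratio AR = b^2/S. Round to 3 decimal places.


Step 1: b^2 = 52.2^2 = 2724.84
Step 2: AR = 2724.84 / 98.8 = 27.579

27.579


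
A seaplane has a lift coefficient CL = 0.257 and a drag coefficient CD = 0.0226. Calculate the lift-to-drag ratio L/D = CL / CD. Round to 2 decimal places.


Step 1: L/D = CL / CD = 0.257 / 0.0226
Step 2: L/D = 11.37

11.37


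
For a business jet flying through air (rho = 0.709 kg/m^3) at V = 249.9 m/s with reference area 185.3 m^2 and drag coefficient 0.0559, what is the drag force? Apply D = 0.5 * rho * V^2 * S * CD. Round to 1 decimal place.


Step 1: Dynamic pressure q = 0.5 * 0.709 * 249.9^2 = 22138.5285 Pa
Step 2: Drag D = q * S * CD = 22138.5285 * 185.3 * 0.0559
Step 3: D = 229316.9 N

229316.9


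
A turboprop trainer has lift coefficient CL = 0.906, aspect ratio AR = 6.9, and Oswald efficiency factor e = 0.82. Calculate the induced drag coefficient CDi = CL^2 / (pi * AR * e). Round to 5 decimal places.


Step 1: CL^2 = 0.906^2 = 0.820836
Step 2: pi * AR * e = 3.14159 * 6.9 * 0.82 = 17.775131
Step 3: CDi = 0.820836 / 17.775131 = 0.04618

0.04618


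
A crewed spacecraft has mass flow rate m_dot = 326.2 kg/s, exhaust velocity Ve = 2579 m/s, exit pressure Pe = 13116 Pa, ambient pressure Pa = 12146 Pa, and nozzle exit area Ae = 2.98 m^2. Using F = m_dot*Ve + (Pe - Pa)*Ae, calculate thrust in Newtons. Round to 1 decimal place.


Step 1: Momentum thrust = m_dot * Ve = 326.2 * 2579 = 841269.8 N
Step 2: Pressure thrust = (Pe - Pa) * Ae = (13116 - 12146) * 2.98 = 2890.60 N
Step 3: Total thrust F = 841269.8 + 2890.60 = 844160.4 N

844160.4


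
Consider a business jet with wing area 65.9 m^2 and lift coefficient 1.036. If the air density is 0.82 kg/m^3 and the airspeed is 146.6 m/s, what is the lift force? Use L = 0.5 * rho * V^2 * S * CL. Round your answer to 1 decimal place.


Step 1: Calculate dynamic pressure q = 0.5 * 0.82 * 146.6^2 = 0.5 * 0.82 * 21491.56 = 8811.5396 Pa
Step 2: Multiply by wing area and lift coefficient: L = 8811.5396 * 65.9 * 1.036
Step 3: L = 580680.4596 * 1.036 = 601585.0 N

601585.0


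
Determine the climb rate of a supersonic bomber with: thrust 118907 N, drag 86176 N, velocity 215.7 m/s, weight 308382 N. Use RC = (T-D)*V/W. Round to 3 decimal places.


Step 1: Excess thrust = T - D = 118907 - 86176 = 32731 N
Step 2: Excess power = 32731 * 215.7 = 7060076.7 W
Step 3: RC = 7060076.7 / 308382 = 22.894 m/s

22.894


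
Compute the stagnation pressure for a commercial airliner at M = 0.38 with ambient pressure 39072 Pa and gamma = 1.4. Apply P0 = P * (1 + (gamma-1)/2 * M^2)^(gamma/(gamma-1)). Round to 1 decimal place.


Step 1: (gamma-1)/2 * M^2 = 0.2 * 0.1444 = 0.02888
Step 2: 1 + 0.02888 = 1.02888
Step 3: Exponent gamma/(gamma-1) = 3.5
Step 4: P0 = 39072 * 1.02888^3.5 = 43166.0 Pa

43166.0


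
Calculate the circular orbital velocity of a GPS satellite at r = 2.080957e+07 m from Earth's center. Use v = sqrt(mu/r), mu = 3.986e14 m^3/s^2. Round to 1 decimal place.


Step 1: mu / r = 3.986e14 / 2.080957e+07 = 19154648.5583
Step 2: v = sqrt(19154648.5583) = 4376.6 m/s

4376.6


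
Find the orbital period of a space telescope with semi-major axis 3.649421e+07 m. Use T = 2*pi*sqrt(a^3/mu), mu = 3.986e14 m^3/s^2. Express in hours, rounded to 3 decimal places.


Step 1: a^3 / mu = 4.860399e+22 / 3.986e14 = 1.219367e+08
Step 2: sqrt(1.219367e+08) = 11042.4973 s
Step 3: T = 2*pi * 11042.4973 = 69382.06 s
Step 4: T in hours = 69382.06 / 3600 = 19.273 hours

19.273


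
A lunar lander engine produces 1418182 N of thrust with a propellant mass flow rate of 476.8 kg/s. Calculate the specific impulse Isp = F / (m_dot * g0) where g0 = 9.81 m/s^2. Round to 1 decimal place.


Step 1: m_dot * g0 = 476.8 * 9.81 = 4677.41
Step 2: Isp = 1418182 / 4677.41 = 303.2 s

303.2


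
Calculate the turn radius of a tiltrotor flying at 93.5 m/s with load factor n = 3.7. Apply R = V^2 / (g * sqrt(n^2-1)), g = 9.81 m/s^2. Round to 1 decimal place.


Step 1: V^2 = 93.5^2 = 8742.25
Step 2: n^2 - 1 = 3.7^2 - 1 = 12.69
Step 3: sqrt(12.69) = 3.562303
Step 4: R = 8742.25 / (9.81 * 3.562303) = 250.2 m

250.2


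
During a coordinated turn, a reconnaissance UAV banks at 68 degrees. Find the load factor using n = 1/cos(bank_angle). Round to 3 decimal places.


Step 1: Convert 68 degrees to radians = 1.186824
Step 2: cos(68 deg) = 0.374607
Step 3: n = 1 / 0.374607 = 2.669

2.669


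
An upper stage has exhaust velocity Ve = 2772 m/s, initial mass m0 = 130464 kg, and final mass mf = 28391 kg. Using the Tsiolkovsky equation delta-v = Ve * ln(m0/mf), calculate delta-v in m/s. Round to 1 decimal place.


Step 1: Mass ratio m0/mf = 130464 / 28391 = 4.595259
Step 2: ln(4.595259) = 1.525025
Step 3: delta-v = 2772 * 1.525025 = 4227.4 m/s

4227.4


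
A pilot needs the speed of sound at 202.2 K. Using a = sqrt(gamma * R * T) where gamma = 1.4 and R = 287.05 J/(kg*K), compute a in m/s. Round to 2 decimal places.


Step 1: gamma * R * T = 1.4 * 287.05 * 202.2 = 81258.114
Step 2: a = sqrt(81258.114) = 285.06 m/s

285.06


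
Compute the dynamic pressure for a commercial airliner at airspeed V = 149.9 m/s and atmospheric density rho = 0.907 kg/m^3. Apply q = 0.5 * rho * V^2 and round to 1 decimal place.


Step 1: V^2 = 149.9^2 = 22470.01
Step 2: q = 0.5 * 0.907 * 22470.01
Step 3: q = 10190.1 Pa

10190.1


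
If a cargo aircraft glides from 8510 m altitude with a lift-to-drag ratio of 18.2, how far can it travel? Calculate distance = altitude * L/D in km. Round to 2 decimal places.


Step 1: Glide distance = altitude * L/D = 8510 * 18.2 = 154882.0 m
Step 2: Convert to km: 154882.0 / 1000 = 154.88 km

154.88


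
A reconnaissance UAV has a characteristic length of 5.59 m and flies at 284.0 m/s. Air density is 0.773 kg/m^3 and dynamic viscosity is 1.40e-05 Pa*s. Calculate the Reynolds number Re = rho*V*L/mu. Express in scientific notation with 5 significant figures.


Step 1: Numerator = rho * V * L = 0.773 * 284.0 * 5.59 = 1227.18388
Step 2: Re = 1227.18388 / 1.40e-05
Step 3: Re = 8.7656e+07

8.7656e+07


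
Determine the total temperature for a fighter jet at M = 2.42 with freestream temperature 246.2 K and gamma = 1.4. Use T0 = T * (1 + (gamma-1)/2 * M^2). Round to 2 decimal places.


Step 1: (gamma-1)/2 = 0.2
Step 2: M^2 = 5.8564
Step 3: 1 + 0.2 * 5.8564 = 2.17128
Step 4: T0 = 246.2 * 2.17128 = 534.57 K

534.57


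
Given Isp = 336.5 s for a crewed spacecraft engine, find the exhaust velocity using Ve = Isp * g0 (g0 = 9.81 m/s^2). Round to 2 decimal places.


Step 1: Ve = Isp * g0 = 336.5 * 9.81
Step 2: Ve = 3301.07 m/s

3301.07


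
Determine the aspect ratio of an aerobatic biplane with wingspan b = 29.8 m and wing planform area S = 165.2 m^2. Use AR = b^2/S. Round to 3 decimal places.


Step 1: b^2 = 29.8^2 = 888.04
Step 2: AR = 888.04 / 165.2 = 5.376

5.376


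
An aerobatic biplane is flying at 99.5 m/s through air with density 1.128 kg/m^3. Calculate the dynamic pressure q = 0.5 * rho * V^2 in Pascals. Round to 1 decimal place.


Step 1: V^2 = 99.5^2 = 9900.25
Step 2: q = 0.5 * 1.128 * 9900.25
Step 3: q = 5583.7 Pa

5583.7


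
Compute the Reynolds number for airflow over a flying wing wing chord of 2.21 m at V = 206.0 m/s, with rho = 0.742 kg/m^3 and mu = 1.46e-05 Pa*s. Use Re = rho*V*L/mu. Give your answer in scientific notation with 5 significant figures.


Step 1: Numerator = rho * V * L = 0.742 * 206.0 * 2.21 = 337.80292
Step 2: Re = 337.80292 / 1.46e-05
Step 3: Re = 2.3137e+07

2.3137e+07


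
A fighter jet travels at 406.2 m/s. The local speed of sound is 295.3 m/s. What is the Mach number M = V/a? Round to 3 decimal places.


Step 1: M = V / a = 406.2 / 295.3
Step 2: M = 1.376

1.376


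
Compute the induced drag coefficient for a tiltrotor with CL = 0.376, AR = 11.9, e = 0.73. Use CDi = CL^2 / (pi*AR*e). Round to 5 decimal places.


Step 1: CL^2 = 0.376^2 = 0.141376
Step 2: pi * AR * e = 3.14159 * 11.9 * 0.73 = 27.291015
Step 3: CDi = 0.141376 / 27.291015 = 0.00518

0.00518


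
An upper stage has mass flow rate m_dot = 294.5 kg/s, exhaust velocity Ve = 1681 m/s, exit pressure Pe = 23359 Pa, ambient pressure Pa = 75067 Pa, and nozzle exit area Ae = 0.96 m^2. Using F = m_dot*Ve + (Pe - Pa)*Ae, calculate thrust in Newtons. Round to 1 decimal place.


Step 1: Momentum thrust = m_dot * Ve = 294.5 * 1681 = 495054.5 N
Step 2: Pressure thrust = (Pe - Pa) * Ae = (23359 - 75067) * 0.96 = -49639.68 N
Step 3: Total thrust F = 495054.5 + -49639.68 = 445414.8 N

445414.8


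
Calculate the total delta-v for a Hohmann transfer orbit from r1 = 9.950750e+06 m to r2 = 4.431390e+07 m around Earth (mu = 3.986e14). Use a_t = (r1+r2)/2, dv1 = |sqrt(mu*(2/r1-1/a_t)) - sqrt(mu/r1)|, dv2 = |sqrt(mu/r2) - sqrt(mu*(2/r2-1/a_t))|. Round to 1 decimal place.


Step 1: Transfer semi-major axis a_t = (9.950750e+06 + 4.431390e+07) / 2 = 2.713232e+07 m
Step 2: v1 (circular at r1) = sqrt(mu/r1) = 6329.08 m/s
Step 3: v_t1 = sqrt(mu*(2/r1 - 1/a_t)) = 8088.49 m/s
Step 4: dv1 = |8088.49 - 6329.08| = 1759.4 m/s
Step 5: v2 (circular at r2) = 2999.15 m/s, v_t2 = 1816.28 m/s
Step 6: dv2 = |2999.15 - 1816.28| = 1182.87 m/s
Step 7: Total delta-v = 1759.4 + 1182.87 = 2942.3 m/s

2942.3


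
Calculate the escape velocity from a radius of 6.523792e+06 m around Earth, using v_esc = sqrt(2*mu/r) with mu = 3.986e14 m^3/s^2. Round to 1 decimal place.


Step 1: 2*mu/r = 2 * 3.986e14 / 6.523792e+06 = 122198868.3882
Step 2: v_esc = sqrt(122198868.3882) = 11054.4 m/s

11054.4


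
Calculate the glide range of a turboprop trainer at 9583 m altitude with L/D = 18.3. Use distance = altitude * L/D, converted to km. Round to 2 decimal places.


Step 1: Glide distance = altitude * L/D = 9583 * 18.3 = 175368.9 m
Step 2: Convert to km: 175368.9 / 1000 = 175.37 km

175.37


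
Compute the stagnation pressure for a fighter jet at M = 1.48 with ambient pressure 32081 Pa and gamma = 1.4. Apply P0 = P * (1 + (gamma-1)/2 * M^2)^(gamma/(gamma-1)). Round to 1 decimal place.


Step 1: (gamma-1)/2 * M^2 = 0.2 * 2.1904 = 0.43808
Step 2: 1 + 0.43808 = 1.43808
Step 3: Exponent gamma/(gamma-1) = 3.5
Step 4: P0 = 32081 * 1.43808^3.5 = 114416.5 Pa

114416.5


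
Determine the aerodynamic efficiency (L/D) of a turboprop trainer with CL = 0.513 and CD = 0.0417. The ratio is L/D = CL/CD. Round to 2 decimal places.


Step 1: L/D = CL / CD = 0.513 / 0.0417
Step 2: L/D = 12.30

12.30


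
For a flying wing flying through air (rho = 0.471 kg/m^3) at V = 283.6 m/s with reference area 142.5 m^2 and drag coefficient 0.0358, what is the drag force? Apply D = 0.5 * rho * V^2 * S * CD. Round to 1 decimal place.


Step 1: Dynamic pressure q = 0.5 * 0.471 * 283.6^2 = 18941.0201 Pa
Step 2: Drag D = q * S * CD = 18941.0201 * 142.5 * 0.0358
Step 3: D = 96627.6 N

96627.6


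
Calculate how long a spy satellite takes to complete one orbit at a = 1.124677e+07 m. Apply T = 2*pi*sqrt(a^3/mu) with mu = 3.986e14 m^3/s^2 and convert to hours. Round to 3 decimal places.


Step 1: a^3 / mu = 1.422602e+21 / 3.986e14 = 3.568997e+06
Step 2: sqrt(3.568997e+06) = 1889.1788 s
Step 3: T = 2*pi * 1889.1788 = 11870.06 s
Step 4: T in hours = 11870.06 / 3600 = 3.297 hours

3.297


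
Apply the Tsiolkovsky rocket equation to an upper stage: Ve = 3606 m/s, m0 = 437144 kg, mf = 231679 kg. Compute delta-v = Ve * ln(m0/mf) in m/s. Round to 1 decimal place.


Step 1: Mass ratio m0/mf = 437144 / 231679 = 1.886852
Step 2: ln(1.886852) = 0.63491
Step 3: delta-v = 3606 * 0.63491 = 2289.5 m/s

2289.5


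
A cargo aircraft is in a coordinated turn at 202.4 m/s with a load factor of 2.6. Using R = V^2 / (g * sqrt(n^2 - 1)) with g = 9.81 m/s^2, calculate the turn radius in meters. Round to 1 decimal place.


Step 1: V^2 = 202.4^2 = 40965.76
Step 2: n^2 - 1 = 2.6^2 - 1 = 5.76
Step 3: sqrt(5.76) = 2.4
Step 4: R = 40965.76 / (9.81 * 2.4) = 1740.0 m

1740.0


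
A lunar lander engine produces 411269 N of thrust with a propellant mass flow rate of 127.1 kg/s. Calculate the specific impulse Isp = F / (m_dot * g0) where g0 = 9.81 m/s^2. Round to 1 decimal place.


Step 1: m_dot * g0 = 127.1 * 9.81 = 1246.85
Step 2: Isp = 411269 / 1246.85 = 329.8 s

329.8


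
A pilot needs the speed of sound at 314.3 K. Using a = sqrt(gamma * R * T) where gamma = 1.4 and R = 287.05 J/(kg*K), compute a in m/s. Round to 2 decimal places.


Step 1: gamma * R * T = 1.4 * 287.05 * 314.3 = 126307.741
Step 2: a = sqrt(126307.741) = 355.40 m/s

355.40


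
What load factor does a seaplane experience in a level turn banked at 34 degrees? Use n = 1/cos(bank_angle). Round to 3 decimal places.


Step 1: Convert 34 degrees to radians = 0.593412
Step 2: cos(34 deg) = 0.829038
Step 3: n = 1 / 0.829038 = 1.206

1.206


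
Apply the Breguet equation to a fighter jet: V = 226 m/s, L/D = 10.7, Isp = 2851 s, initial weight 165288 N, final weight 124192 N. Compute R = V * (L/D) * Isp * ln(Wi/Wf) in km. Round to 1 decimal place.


Step 1: Coefficient = V * (L/D) * Isp = 226 * 10.7 * 2851 = 6894288.2 m
Step 2: Wi/Wf = 165288 / 124192 = 1.330907
Step 3: ln(1.330907) = 0.285861
Step 4: R = 6894288.2 * 0.285861 = 1970805.7 m = 1970.8 km

1970.8


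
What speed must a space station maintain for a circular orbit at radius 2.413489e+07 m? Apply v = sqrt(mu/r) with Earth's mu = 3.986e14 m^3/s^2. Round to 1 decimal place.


Step 1: mu / r = 3.986e14 / 2.413489e+07 = 16515509.2897
Step 2: v = sqrt(16515509.2897) = 4063.9 m/s

4063.9


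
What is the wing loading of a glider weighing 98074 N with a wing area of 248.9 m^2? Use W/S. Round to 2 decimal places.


Step 1: Wing loading = W / S = 98074 / 248.9
Step 2: Wing loading = 394.03 N/m^2

394.03


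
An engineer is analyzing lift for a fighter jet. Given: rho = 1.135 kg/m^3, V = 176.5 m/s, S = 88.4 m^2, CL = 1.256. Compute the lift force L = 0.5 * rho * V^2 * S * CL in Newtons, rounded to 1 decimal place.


Step 1: Calculate dynamic pressure q = 0.5 * 1.135 * 176.5^2 = 0.5 * 1.135 * 31152.25 = 17678.9019 Pa
Step 2: Multiply by wing area and lift coefficient: L = 17678.9019 * 88.4 * 1.256
Step 3: L = 1562814.9258 * 1.256 = 1962895.5 N

1962895.5


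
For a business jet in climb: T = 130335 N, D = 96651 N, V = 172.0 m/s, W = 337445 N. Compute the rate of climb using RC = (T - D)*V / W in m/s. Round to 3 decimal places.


Step 1: Excess thrust = T - D = 130335 - 96651 = 33684 N
Step 2: Excess power = 33684 * 172.0 = 5793648.0 W
Step 3: RC = 5793648.0 / 337445 = 17.169 m/s

17.169


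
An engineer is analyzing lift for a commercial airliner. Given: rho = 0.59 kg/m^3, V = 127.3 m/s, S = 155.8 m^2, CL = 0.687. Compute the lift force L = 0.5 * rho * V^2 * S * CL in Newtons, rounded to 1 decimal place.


Step 1: Calculate dynamic pressure q = 0.5 * 0.59 * 127.3^2 = 0.5 * 0.59 * 16205.29 = 4780.5605 Pa
Step 2: Multiply by wing area and lift coefficient: L = 4780.5605 * 155.8 * 0.687
Step 3: L = 744811.3337 * 0.687 = 511685.4 N

511685.4


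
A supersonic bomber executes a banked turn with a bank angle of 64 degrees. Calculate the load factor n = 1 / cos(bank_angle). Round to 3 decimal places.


Step 1: Convert 64 degrees to radians = 1.117011
Step 2: cos(64 deg) = 0.438371
Step 3: n = 1 / 0.438371 = 2.281

2.281


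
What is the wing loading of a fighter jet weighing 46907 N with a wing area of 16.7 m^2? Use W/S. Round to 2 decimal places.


Step 1: Wing loading = W / S = 46907 / 16.7
Step 2: Wing loading = 2808.80 N/m^2

2808.80


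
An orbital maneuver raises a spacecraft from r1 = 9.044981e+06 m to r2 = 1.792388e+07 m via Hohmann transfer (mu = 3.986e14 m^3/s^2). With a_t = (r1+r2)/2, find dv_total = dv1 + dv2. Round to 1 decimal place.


Step 1: Transfer semi-major axis a_t = (9.044981e+06 + 1.792388e+07) / 2 = 1.348443e+07 m
Step 2: v1 (circular at r1) = sqrt(mu/r1) = 6638.42 m/s
Step 3: v_t1 = sqrt(mu*(2/r1 - 1/a_t)) = 7653.58 m/s
Step 4: dv1 = |7653.58 - 6638.42| = 1015.16 m/s
Step 5: v2 (circular at r2) = 4715.77 m/s, v_t2 = 3862.25 m/s
Step 6: dv2 = |4715.77 - 3862.25| = 853.52 m/s
Step 7: Total delta-v = 1015.16 + 853.52 = 1868.7 m/s

1868.7


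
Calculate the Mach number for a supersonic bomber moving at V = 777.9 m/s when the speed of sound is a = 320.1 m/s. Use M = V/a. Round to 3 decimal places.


Step 1: M = V / a = 777.9 / 320.1
Step 2: M = 2.430

2.430


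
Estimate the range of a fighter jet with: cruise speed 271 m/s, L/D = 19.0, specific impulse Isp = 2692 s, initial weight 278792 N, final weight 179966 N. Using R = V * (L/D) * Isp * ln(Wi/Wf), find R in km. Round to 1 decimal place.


Step 1: Coefficient = V * (L/D) * Isp = 271 * 19.0 * 2692 = 13861108.0 m
Step 2: Wi/Wf = 278792 / 179966 = 1.549137
Step 3: ln(1.549137) = 0.437698
Step 4: R = 13861108.0 * 0.437698 = 6066979.8 m = 6067.0 km

6067.0


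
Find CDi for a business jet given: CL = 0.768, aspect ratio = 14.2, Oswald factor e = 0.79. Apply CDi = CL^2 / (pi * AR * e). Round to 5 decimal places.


Step 1: CL^2 = 0.768^2 = 0.589824
Step 2: pi * AR * e = 3.14159 * 14.2 * 0.79 = 35.242386
Step 3: CDi = 0.589824 / 35.242386 = 0.01674

0.01674


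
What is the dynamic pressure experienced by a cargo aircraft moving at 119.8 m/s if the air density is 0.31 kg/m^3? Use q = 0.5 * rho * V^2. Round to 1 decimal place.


Step 1: V^2 = 119.8^2 = 14352.04
Step 2: q = 0.5 * 0.31 * 14352.04
Step 3: q = 2224.6 Pa

2224.6


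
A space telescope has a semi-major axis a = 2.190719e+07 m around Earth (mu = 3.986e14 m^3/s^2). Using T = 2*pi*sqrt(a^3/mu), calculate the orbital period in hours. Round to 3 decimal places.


Step 1: a^3 / mu = 1.051381e+22 / 3.986e14 = 2.637684e+07
Step 2: sqrt(2.637684e+07) = 5135.8386 s
Step 3: T = 2*pi * 5135.8386 = 32269.43 s
Step 4: T in hours = 32269.43 / 3600 = 8.964 hours

8.964


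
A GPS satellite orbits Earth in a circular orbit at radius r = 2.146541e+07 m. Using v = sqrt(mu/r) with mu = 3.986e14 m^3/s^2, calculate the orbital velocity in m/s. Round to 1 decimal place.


Step 1: mu / r = 3.986e14 / 2.146541e+07 = 18569410.0416
Step 2: v = sqrt(18569410.0416) = 4309.2 m/s

4309.2


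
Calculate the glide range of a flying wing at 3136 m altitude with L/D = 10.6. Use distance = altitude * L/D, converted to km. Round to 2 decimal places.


Step 1: Glide distance = altitude * L/D = 3136 * 10.6 = 33241.6 m
Step 2: Convert to km: 33241.6 / 1000 = 33.24 km

33.24


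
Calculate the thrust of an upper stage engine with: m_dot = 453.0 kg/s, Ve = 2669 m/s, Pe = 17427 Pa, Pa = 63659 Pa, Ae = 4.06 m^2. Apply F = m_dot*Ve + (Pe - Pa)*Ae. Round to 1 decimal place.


Step 1: Momentum thrust = m_dot * Ve = 453.0 * 2669 = 1209057.0 N
Step 2: Pressure thrust = (Pe - Pa) * Ae = (17427 - 63659) * 4.06 = -187701.92 N
Step 3: Total thrust F = 1209057.0 + -187701.92 = 1021355.1 N

1021355.1


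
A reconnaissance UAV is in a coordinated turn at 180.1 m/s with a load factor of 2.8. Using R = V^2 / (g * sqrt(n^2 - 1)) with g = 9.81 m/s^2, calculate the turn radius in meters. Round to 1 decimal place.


Step 1: V^2 = 180.1^2 = 32436.01
Step 2: n^2 - 1 = 2.8^2 - 1 = 6.84
Step 3: sqrt(6.84) = 2.615339
Step 4: R = 32436.01 / (9.81 * 2.615339) = 1264.2 m

1264.2


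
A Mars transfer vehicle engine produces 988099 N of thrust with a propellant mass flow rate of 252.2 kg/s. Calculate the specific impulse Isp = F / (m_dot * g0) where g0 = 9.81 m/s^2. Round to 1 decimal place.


Step 1: m_dot * g0 = 252.2 * 9.81 = 2474.08
Step 2: Isp = 988099 / 2474.08 = 399.4 s

399.4


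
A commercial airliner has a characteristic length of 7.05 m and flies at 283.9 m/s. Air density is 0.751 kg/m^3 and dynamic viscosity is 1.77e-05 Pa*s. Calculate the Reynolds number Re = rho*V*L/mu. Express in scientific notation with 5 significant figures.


Step 1: Numerator = rho * V * L = 0.751 * 283.9 * 7.05 = 1503.122745
Step 2: Re = 1503.122745 / 1.77e-05
Step 3: Re = 8.4922e+07

8.4922e+07


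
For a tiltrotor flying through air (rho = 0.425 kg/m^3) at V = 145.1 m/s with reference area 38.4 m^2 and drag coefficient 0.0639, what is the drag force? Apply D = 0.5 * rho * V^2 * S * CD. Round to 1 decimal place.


Step 1: Dynamic pressure q = 0.5 * 0.425 * 145.1^2 = 4473.9771 Pa
Step 2: Drag D = q * S * CD = 4473.9771 * 38.4 * 0.0639
Step 3: D = 10978.1 N

10978.1


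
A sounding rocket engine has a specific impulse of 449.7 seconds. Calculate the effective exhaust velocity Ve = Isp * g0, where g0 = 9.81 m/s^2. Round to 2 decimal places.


Step 1: Ve = Isp * g0 = 449.7 * 9.81
Step 2: Ve = 4411.56 m/s

4411.56


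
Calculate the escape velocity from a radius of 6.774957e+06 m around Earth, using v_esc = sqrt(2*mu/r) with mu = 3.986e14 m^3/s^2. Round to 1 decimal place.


Step 1: 2*mu/r = 2 * 3.986e14 / 6.774957e+06 = 117668643.5058
Step 2: v_esc = sqrt(117668643.5058) = 10847.5 m/s

10847.5


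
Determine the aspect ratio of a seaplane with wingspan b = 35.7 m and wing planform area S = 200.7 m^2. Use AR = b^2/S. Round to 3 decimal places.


Step 1: b^2 = 35.7^2 = 1274.49
Step 2: AR = 1274.49 / 200.7 = 6.350

6.350


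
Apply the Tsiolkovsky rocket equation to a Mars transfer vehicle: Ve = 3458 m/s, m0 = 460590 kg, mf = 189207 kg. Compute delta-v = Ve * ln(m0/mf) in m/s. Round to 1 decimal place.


Step 1: Mass ratio m0/mf = 460590 / 189207 = 2.434318
Step 2: ln(2.434318) = 0.889667
Step 3: delta-v = 3458 * 0.889667 = 3076.5 m/s

3076.5


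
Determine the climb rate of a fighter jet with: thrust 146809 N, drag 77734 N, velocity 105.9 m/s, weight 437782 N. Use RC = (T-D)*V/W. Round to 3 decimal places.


Step 1: Excess thrust = T - D = 146809 - 77734 = 69075 N
Step 2: Excess power = 69075 * 105.9 = 7315042.5 W
Step 3: RC = 7315042.5 / 437782 = 16.709 m/s

16.709


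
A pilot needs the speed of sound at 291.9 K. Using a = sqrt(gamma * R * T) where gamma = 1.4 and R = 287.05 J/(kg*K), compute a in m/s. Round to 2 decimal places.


Step 1: gamma * R * T = 1.4 * 287.05 * 291.9 = 117305.853
Step 2: a = sqrt(117305.853) = 342.50 m/s

342.50


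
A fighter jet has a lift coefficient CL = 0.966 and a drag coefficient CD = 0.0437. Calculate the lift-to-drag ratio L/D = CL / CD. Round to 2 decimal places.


Step 1: L/D = CL / CD = 0.966 / 0.0437
Step 2: L/D = 22.11

22.11


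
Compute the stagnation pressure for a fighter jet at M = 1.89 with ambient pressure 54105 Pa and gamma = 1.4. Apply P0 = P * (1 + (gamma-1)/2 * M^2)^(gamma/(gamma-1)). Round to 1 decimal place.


Step 1: (gamma-1)/2 * M^2 = 0.2 * 3.5721 = 0.71442
Step 2: 1 + 0.71442 = 1.71442
Step 3: Exponent gamma/(gamma-1) = 3.5
Step 4: P0 = 54105 * 1.71442^3.5 = 356983.1 Pa

356983.1


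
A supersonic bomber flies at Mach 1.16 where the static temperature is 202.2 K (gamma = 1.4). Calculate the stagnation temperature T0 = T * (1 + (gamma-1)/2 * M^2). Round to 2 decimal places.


Step 1: (gamma-1)/2 = 0.2
Step 2: M^2 = 1.3456
Step 3: 1 + 0.2 * 1.3456 = 1.26912
Step 4: T0 = 202.2 * 1.26912 = 256.62 K

256.62
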